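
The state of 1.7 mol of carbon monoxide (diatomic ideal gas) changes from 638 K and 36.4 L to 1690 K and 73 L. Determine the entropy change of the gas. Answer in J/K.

Entropy is a state function: ΔS = nC_V ln(T₂/T₁) + nR ln(V₂/V₁), with C_V = 5R/2 = 20.79 J mol⁻¹ K⁻¹ for a diatomic ideal gas.
ΔS = 1.7 × [20.79 × ln(1690/638) + 8.314 × ln(73/36.4)] = 44.3 J/K.

ΔS = 44.3 J/K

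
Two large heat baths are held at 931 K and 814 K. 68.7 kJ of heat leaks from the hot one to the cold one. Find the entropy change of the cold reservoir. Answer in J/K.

The cold reservoir gains heat Q, so ΔS_cold = +Q/T_C = 68700/814 = 84.4 J/K.

ΔS_cold = 84.4 J/K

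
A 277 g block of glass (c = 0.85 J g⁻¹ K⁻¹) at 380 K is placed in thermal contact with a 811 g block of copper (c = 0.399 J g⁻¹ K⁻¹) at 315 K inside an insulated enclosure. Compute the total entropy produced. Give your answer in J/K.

Energy balance: T_f = (m₁c₁T₁ + m₂c₂T₂)/(m₁c₁ + m₂c₂) = 342.38 K.
ΔS₁ = m₁c₁ ln(T_f/T₁) = 235.45 × ln(342.38/380) = -24.55 J/K.
ΔS₂ = m₂c₂ ln(T_f/T₂) = 323.589 × ln(342.38/315) = 26.97 J/K.
ΔS_total = -24.55 + 26.97 = 2.42 J/K.

ΔS_total = 2.42 J/K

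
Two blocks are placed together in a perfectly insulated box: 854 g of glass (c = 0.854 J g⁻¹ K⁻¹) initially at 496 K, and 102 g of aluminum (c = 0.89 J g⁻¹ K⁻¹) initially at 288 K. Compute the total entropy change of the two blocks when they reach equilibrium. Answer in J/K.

Energy balance: T_f = (m₁c₁T₁ + m₂c₂T₂)/(m₁c₁ + m₂c₂) = 472.98 K.
ΔS₁ = m₁c₁ ln(T_f/T₁) = 729.316 × ln(472.98/496) = -34.67 J/K.
ΔS₂ = m₂c₂ ln(T_f/T₂) = 90.78 × ln(472.98/288) = 45.03 J/K.
ΔS_total = -34.67 + 45.03 = 10.4 J/K.

ΔS_total = 10.4 J/K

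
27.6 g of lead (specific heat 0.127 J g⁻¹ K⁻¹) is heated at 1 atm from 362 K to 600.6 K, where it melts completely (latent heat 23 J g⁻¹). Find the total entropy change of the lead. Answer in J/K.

Warming step: ΔS₁ = m c ln(T_tr/T_i) = 27.6 × 0.127 × ln(600.6/362) = 1.775 J/K.
Phase change: ΔS₂ = +mL/T_tr = 27.6 × 23 / 600.6 = 1.057 J/K.
ΔS_total = (1.775) + (1.057) = 2.83 J/K.

ΔS = 2.83 J/K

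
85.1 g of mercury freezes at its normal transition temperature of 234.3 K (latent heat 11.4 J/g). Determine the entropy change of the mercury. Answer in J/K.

ΔS = -4.14 J/K

Heat released by the substance: Q = −mL = −85.1 × 11.4 = −970.14 J.
At constant T, ΔS = Q_rev/T = −970.14 / 234.3 = -4.14 J/K.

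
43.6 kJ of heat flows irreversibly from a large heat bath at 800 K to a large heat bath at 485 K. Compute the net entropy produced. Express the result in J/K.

ΔS_total = 35.4 J/K

ΔS_hot = −Q/T_H = −43600/800 = -54.5 J/K and ΔS_cold = +Q/T_C = 43600/485 = 89.9 J/K.
ΔS_total = -54.5 + 89.9 = 35.4 J/K, positive as the second law requires.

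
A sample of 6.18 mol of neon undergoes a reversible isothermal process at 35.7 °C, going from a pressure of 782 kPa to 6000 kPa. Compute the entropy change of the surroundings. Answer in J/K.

For an isothermal ideal gas ΔS_gas = nR ln(P₁/P₂) = 6.18 × 8.314 × ln(782/6000) = -105 J/K.
The process is reversible, so ΔS_surr = −ΔS_gas = 105 J/K and ΔS_universe = 0.

ΔS_surr = 105 J/K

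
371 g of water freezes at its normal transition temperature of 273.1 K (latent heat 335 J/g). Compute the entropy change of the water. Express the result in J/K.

Heat released by the substance: Q = −mL = −371 × 335 = −124285 J.
At constant T, ΔS = Q_rev/T = −124285 / 273.1 = -455 J/K.

ΔS = -455 J/K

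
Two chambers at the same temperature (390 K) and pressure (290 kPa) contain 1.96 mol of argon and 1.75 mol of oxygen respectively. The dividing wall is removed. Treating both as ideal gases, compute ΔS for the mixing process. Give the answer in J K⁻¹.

ΔS_mix = 21.3 J/K

Mole fractions: x_A = 1.96/3.71 = 0.528, x_B = 0.472.
ΔS_mix = −R(n_A ln x_A + n_B ln x_B) = −8.314 × (1.96 ln 0.528 + 1.75 ln 0.472) = 21.3 J/K.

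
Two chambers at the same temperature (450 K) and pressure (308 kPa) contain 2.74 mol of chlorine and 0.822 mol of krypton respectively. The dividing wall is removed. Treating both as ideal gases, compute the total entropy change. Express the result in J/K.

Mole fractions: x_A = 2.74/3.56 = 0.769, x_B = 0.231.
ΔS_mix = −R(n_A ln x_A + n_B ln x_B) = −8.314 × (2.74 ln 0.769 + 0.822 ln 0.231) = 16 J/K.

ΔS_mix = 16 J/K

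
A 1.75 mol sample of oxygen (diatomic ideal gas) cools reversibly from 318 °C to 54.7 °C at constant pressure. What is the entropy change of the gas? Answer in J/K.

ΔS = -30 J/K

In kelvin: T₁ = 591.15 K, T₂ = 327.85 K. At constant pressure, ΔS = nC_p ln(T₂/T₁) with C_p = 7R/2 = 29.1 J mol⁻¹ K⁻¹.
ΔS = 1.75 × 29.1 × ln(327.85/591.15) = -30 J/K.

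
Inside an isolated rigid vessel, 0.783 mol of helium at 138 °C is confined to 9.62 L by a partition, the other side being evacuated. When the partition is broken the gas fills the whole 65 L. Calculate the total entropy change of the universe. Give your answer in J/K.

ΔS_universe = 12.4 J/K

No heat is exchanged and no work is done, so the ideal-gas temperature stays constant.
Entropy is a state function; using a reversible isothermal path, ΔS_gas = nR ln(V₂/V₁) = 0.783 × 8.314 × ln(65/9.62) = 12.4 J/K.
The insulated surroundings exchange no heat, so ΔS_surr = 0 and ΔS_universe = ΔS_gas.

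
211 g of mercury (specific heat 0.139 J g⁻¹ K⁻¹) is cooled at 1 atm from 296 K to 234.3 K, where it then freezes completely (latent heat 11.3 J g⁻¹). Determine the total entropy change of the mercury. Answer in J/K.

Cooling step: ΔS₁ = m c ln(T_tr/T_i) = 211 × 0.139 × ln(234.3/296) = -6.856 J/K.
Phase change: ΔS₂ = −mL/T_tr = −211 × 11.3 / 234.3 = -10.18 J/K.
ΔS_total = (-6.856) + (-10.18) = -17 J/K.

ΔS = -17 J/K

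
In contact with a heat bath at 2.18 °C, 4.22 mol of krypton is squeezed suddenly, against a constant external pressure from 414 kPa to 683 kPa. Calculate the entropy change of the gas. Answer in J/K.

Entropy is a state function, so ΔS_gas depends only on the end states.
For an isothermal ideal gas ΔS_gas = nR ln(P₁/P₂) = 4.22 × 8.314 × ln(414/683) = -17.6 J/K.

ΔS_gas = -17.6 J/K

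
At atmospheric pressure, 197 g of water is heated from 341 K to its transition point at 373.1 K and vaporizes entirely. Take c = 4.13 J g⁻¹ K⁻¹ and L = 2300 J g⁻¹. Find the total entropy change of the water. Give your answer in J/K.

Warming step: ΔS₁ = m c ln(T_tr/T_i) = 197 × 4.13 × ln(373.1/341) = 73.2 J/K.
Phase change: ΔS₂ = +mL/T_tr = 197 × 2300 / 373.1 = 1214 J/K.
ΔS_total = (73.2) + (1214) = 1290 J/K.

ΔS = 1290 J/K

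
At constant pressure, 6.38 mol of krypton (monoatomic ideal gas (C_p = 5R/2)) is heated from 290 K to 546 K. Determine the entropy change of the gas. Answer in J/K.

ΔS = 83.9 J/K

At constant pressure, ΔS = nC_p ln(T₂/T₁) with C_p = 5R/2 = 20.79 J mol⁻¹ K⁻¹.
ΔS = 6.38 × 20.79 × ln(546/290) = 83.9 J/K.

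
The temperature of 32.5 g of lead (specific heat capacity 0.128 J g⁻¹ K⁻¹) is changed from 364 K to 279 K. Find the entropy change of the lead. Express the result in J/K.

ΔS = ∫dQ_rev/T = m c ln(T₂/T₁) = 32.5 × 0.128 × ln(279/364) = -1.11 J/K.

ΔS = -1.11 J/K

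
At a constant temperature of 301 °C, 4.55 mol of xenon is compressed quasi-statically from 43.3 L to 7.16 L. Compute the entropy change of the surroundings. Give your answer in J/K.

For an isothermal ideal gas ΔS_gas = nR ln(V₂/V₁) = 4.55 × 8.314 × ln(7.16/43.3) = -68.1 J/K.
The process is reversible, so ΔS_surr = −ΔS_gas = 68.1 J/K and ΔS_universe = 0.

ΔS_surr = 68.1 J/K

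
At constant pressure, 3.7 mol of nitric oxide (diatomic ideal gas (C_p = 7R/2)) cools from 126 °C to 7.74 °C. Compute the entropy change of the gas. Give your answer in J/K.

In kelvin: T₁ = 399.15 K, T₂ = 280.89 K. At constant pressure, ΔS = nC_p ln(T₂/T₁) with C_p = 7R/2 = 29.1 J mol⁻¹ K⁻¹.
ΔS = 3.7 × 29.1 × ln(280.89/399.15) = -37.8 J/K.

ΔS = -37.8 J/K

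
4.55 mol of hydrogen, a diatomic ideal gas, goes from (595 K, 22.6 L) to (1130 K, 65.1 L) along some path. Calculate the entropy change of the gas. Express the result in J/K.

ΔS = 101 J/K

Entropy is a state function: ΔS = nC_V ln(T₂/T₁) + nR ln(V₂/V₁), with C_V = 5R/2 = 20.79 J mol⁻¹ K⁻¹ for a diatomic ideal gas.
ΔS = 4.55 × [20.79 × ln(1130/595) + 8.314 × ln(65.1/22.6)] = 101 J/K.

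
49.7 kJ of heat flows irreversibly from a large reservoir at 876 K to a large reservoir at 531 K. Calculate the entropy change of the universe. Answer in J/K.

ΔS_total = 36.9 J/K

ΔS_hot = −Q/T_H = −49700/876 = -56.74 J/K and ΔS_cold = +Q/T_C = 49700/531 = 93.6 J/K.
ΔS_total = -56.74 + 93.6 = 36.9 J/K, positive as the second law requires.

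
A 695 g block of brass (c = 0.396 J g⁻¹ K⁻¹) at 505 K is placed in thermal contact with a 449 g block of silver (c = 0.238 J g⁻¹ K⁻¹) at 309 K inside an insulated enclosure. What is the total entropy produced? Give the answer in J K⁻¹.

ΔS_total = 8.59 J/K

Energy balance: T_f = (m₁c₁T₁ + m₂c₂T₂)/(m₁c₁ + m₂c₂) = 450.18 K.
ΔS₁ = m₁c₁ ln(T_f/T₁) = 275.22 × ln(450.18/505) = -31.62 J/K.
ΔS₂ = m₂c₂ ln(T_f/T₂) = 106.862 × ln(450.18/309) = 40.21 J/K.
ΔS_total = -31.62 + 40.21 = 8.59 J/K.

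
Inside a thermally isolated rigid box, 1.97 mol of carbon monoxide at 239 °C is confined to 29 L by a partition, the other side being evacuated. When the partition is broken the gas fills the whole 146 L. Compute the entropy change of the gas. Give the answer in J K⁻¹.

For an ideal gas in free expansion Q = 0 and W = 0, so T is unchanged.
Entropy is a state function; using a reversible isothermal path, ΔS_gas = nR ln(V₂/V₁) = 1.97 × 8.314 × ln(146/29) = 26.5 J/K.

ΔS_gas = 26.5 J/K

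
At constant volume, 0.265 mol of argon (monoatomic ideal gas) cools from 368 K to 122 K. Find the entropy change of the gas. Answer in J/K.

ΔS = -3.65 J/K

At constant volume, ΔS = nC_V ln(T₂/T₁) with C_V = 3R/2 = 12.47 J mol⁻¹ K⁻¹.
ΔS = 0.265 × 12.47 × ln(122/368) = -3.65 J/K.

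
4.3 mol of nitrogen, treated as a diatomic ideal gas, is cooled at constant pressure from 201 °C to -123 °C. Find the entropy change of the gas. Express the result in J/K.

ΔS = -144 J/K

In kelvin: T₁ = 474.15 K, T₂ = 150.15 K. At constant pressure, ΔS = nC_p ln(T₂/T₁) with C_p = 7R/2 = 29.1 J mol⁻¹ K⁻¹.
ΔS = 4.3 × 29.1 × ln(150.15/474.15) = -144 J/K.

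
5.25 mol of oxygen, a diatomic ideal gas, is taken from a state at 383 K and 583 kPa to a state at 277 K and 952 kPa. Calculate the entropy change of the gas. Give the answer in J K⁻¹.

ΔS = -70.9 J/K

ΔS = nC_p ln(T₂/T₁) − nR ln(P₂/P₁), with C_p = 7R/2 = 29.1 J mol⁻¹ K⁻¹ for a diatomic ideal gas.
ΔS = 5.25 × [29.1 × ln(277/383) − 8.314 × ln(952/583)] = -70.9 J/K.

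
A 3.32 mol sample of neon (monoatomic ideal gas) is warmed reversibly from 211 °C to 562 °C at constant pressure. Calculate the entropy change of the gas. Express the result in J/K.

In kelvin: T₁ = 484.15 K, T₂ = 835.15 K. At constant pressure, ΔS = nC_p ln(T₂/T₁) with C_p = 5R/2 = 20.79 J mol⁻¹ K⁻¹.
ΔS = 3.32 × 20.79 × ln(835.15/484.15) = 37.6 J/K.

ΔS = 37.6 J/K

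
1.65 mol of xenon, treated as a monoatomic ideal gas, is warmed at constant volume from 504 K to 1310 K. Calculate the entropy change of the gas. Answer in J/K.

At constant volume, ΔS = nC_V ln(T₂/T₁) with C_V = 3R/2 = 12.47 J mol⁻¹ K⁻¹.
ΔS = 1.65 × 12.47 × ln(1310/504) = 19.7 J/K.

ΔS = 19.7 J/K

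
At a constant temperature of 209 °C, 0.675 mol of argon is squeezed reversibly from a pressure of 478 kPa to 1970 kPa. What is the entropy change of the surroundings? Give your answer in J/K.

For an isothermal ideal gas ΔS_gas = nR ln(P₁/P₂) = 0.675 × 8.314 × ln(478/1970) = -7.95 J/K.
The process is reversible, so ΔS_surr = −ΔS_gas = 7.95 J/K and ΔS_universe = 0.

ΔS_surr = 7.95 J/K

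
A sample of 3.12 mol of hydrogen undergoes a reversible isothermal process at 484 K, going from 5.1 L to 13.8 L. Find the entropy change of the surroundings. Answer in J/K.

ΔS_surr = -25.8 J/K

For an isothermal ideal gas ΔS_gas = nR ln(V₂/V₁) = 3.12 × 8.314 × ln(13.8/5.1) = 25.8 J/K.
The process is reversible, so ΔS_surr = −ΔS_gas = -25.8 J/K and ΔS_universe = 0.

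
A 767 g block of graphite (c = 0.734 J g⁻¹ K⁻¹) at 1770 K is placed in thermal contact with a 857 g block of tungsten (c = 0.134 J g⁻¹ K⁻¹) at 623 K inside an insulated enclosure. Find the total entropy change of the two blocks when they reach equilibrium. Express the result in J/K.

Energy balance: T_f = (m₁c₁T₁ + m₂c₂T₂)/(m₁c₁ + m₂c₂) = 1575.7 K.
ΔS₁ = m₁c₁ ln(T_f/T₁) = 562.978 × ln(1575.7/1770) = -65.47 J/K.
ΔS₂ = m₂c₂ ln(T_f/T₂) = 114.838 × ln(1575.7/623) = 106.6 J/K.
ΔS_total = -65.47 + 106.6 = 41.1 J/K.

ΔS_total = 41.1 J/K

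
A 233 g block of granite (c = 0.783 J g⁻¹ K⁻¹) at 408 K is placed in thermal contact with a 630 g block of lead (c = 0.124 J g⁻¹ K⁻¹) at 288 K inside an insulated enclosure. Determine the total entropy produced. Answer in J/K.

Energy balance: T_f = (m₁c₁T₁ + m₂c₂T₂)/(m₁c₁ + m₂c₂) = 372.02 K.
ΔS₁ = m₁c₁ ln(T_f/T₁) = 182.439 × ln(372.02/408) = -16.84 J/K.
ΔS₂ = m₂c₂ ln(T_f/T₂) = 78.12 × ln(372.02/288) = 20 J/K.
ΔS_total = -16.84 + 20 = 3.16 J/K.

ΔS_total = 3.16 J/K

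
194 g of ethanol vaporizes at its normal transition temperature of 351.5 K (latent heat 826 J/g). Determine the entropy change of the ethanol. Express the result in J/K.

ΔS = 456 J/K

Heat absorbed by the substance: Q = mL = 194 × 826 = 160244 J.
At constant T, ΔS = Q_rev/T = 160244 / 351.5 = 456 J/K.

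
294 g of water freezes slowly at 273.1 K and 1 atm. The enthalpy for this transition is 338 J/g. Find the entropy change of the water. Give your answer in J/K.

Heat released by the substance: Q = −mL = −294 × 338 = −99372 J.
At constant T, ΔS = Q_rev/T = −99372 / 273.1 = -364 J/K.

ΔS = -364 J/K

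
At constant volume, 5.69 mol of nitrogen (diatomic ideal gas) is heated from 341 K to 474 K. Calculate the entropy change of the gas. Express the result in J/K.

ΔS = 38.9 J/K

At constant volume, ΔS = nC_V ln(T₂/T₁) with C_V = 5R/2 = 20.79 J mol⁻¹ K⁻¹.
ΔS = 5.69 × 20.79 × ln(474/341) = 38.9 J/K.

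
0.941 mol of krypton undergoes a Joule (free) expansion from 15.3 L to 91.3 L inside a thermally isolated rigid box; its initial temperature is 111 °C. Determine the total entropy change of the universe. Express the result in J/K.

For an ideal gas in free expansion Q = 0 and W = 0, so T is unchanged.
Entropy is a state function; using a reversible isothermal path, ΔS_gas = nR ln(V₂/V₁) = 0.941 × 8.314 × ln(91.3/15.3) = 14 J/K.
The insulated surroundings exchange no heat, so ΔS_surr = 0 and ΔS_universe = ΔS_gas.

ΔS_universe = 14 J/K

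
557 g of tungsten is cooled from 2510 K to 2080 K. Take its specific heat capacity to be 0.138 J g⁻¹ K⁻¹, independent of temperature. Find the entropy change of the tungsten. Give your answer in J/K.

ΔS = ∫dQ_rev/T = m c ln(T₂/T₁) = 557 × 0.138 × ln(2080/2510) = -14.4 J/K.

ΔS = -14.4 J/K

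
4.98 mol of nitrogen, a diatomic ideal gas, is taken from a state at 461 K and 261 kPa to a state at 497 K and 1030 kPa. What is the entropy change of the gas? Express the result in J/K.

ΔS = -45.9 J/K

ΔS = nC_p ln(T₂/T₁) − nR ln(P₂/P₁), with C_p = 7R/2 = 29.1 J mol⁻¹ K⁻¹ for a diatomic ideal gas.
ΔS = 4.98 × [29.1 × ln(497/461) − 8.314 × ln(1030/261)] = -45.9 J/K.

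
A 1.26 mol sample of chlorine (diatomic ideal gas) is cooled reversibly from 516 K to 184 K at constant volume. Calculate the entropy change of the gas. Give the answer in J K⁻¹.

ΔS = -27 J/K

At constant volume, ΔS = nC_V ln(T₂/T₁) with C_V = 5R/2 = 20.79 J mol⁻¹ K⁻¹.
ΔS = 1.26 × 20.79 × ln(184/516) = -27 J/K.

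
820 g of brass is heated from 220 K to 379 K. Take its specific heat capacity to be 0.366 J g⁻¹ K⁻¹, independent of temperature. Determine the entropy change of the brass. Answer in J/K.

ΔS = 163 J/K

ΔS = ∫dQ_rev/T = m c ln(T₂/T₁) = 820 × 0.366 × ln(379/220) = 163 J/K.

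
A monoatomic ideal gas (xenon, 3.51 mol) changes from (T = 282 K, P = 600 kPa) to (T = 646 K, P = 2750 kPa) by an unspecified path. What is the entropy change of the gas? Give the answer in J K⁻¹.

ΔS = 16 J/K

ΔS = nC_p ln(T₂/T₁) − nR ln(P₂/P₁), with C_p = 5R/2 = 20.79 J mol⁻¹ K⁻¹ for a monoatomic ideal gas.
ΔS = 3.51 × [20.79 × ln(646/282) − 8.314 × ln(2750/600)] = 16 J/K.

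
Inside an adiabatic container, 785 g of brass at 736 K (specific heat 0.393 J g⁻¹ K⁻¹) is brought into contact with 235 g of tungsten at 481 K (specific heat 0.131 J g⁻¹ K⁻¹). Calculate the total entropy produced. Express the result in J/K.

ΔS_total = 2.26 J/K

Energy balance: T_f = (m₁c₁T₁ + m₂c₂T₂)/(m₁c₁ + m₂c₂) = 712.86 K.
ΔS₁ = m₁c₁ ln(T_f/T₁) = 308.505 × ln(712.86/736) = -9.854 J/K.
ΔS₂ = m₂c₂ ln(T_f/T₂) = 30.785 × ln(712.86/481) = 12.11 J/K.
ΔS_total = -9.854 + 12.11 = 2.26 J/K.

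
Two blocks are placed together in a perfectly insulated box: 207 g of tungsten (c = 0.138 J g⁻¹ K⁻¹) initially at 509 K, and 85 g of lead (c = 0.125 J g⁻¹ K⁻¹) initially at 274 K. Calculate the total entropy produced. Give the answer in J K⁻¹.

ΔS_total = 1.34 J/K

Energy balance: T_f = (m₁c₁T₁ + m₂c₂T₂)/(m₁c₁ + m₂c₂) = 445.29 K.
ΔS₁ = m₁c₁ ln(T_f/T₁) = 28.566 × ln(445.29/509) = -3.82 J/K.
ΔS₂ = m₂c₂ ln(T_f/T₂) = 10.625 × ln(445.29/274) = 5.159 J/K.
ΔS_total = -3.82 + 5.159 = 1.34 J/K.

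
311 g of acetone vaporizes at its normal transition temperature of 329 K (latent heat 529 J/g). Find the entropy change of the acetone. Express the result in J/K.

ΔS = 500 J/K

Heat absorbed by the substance: Q = mL = 311 × 529 = 164519 J.
At constant T, ΔS = Q_rev/T = 164519 / 329 = 500 J/K.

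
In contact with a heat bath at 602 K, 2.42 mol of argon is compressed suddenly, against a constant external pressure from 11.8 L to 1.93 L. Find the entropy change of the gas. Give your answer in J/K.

Entropy is a state function, so ΔS_gas depends only on the end states.
For an isothermal ideal gas ΔS_gas = nR ln(V₂/V₁) = 2.42 × 8.314 × ln(1.93/11.8) = -36.4 J/K.

ΔS_gas = -36.4 J/K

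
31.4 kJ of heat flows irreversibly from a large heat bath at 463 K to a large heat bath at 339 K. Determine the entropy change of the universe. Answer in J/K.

ΔS_total = 24.8 J/K

ΔS_hot = −Q/T_H = −31400/463 = -67.82 J/K and ΔS_cold = +Q/T_C = 31400/339 = 92.63 J/K.
ΔS_total = -67.82 + 92.63 = 24.8 J/K, positive as the second law requires.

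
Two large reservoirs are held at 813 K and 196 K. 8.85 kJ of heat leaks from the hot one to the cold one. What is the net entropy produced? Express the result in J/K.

ΔS_total = 34.3 J/K

ΔS_hot = −Q/T_H = −8850/813 = -10.89 J/K and ΔS_cold = +Q/T_C = 8850/196 = 45.15 J/K.
ΔS_total = -10.89 + 45.15 = 34.3 J/K, positive as the second law requires.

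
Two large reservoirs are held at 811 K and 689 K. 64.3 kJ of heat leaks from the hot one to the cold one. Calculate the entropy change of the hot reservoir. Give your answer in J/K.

The hot reservoir loses heat Q, so ΔS_hot = −Q/T_H = −64300/811 = -79.3 J/K.

ΔS_hot = -79.3 J/K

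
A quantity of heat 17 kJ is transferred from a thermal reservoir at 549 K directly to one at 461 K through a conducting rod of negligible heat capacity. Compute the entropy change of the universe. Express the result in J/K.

ΔS_total = 5.91 J/K

ΔS_hot = −Q/T_H = −17000/549 = -30.97 J/K and ΔS_cold = +Q/T_C = 17000/461 = 36.88 J/K.
ΔS_total = -30.97 + 36.88 = 5.91 J/K, positive as the second law requires.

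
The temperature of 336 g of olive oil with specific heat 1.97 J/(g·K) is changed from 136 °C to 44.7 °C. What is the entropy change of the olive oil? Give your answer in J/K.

In kelvin: T₁ = 409.15 K, T₂ = 317.85 K. ΔS = ∫dQ_rev/T = m c ln(T₂/T₁) = 336 × 1.97 × ln(317.85/409.15) = -167 J/K.

ΔS = -167 J/K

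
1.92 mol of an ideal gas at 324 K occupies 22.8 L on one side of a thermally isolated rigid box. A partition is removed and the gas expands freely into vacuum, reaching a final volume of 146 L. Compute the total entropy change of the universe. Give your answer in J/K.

ΔS_universe = 29.6 J/K

For an ideal gas in free expansion Q = 0 and W = 0, so T is unchanged.
Entropy is a state function; using a reversible isothermal path, ΔS_gas = nR ln(V₂/V₁) = 1.92 × 8.314 × ln(146/22.8) = 29.6 J/K.
The insulated surroundings exchange no heat, so ΔS_surr = 0 and ΔS_universe = ΔS_gas.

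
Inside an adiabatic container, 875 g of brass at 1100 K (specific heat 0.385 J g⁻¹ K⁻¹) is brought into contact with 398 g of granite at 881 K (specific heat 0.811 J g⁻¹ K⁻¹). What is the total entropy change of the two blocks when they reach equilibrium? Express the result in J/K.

ΔS_total = 4.05 J/K

Energy balance: T_f = (m₁c₁T₁ + m₂c₂T₂)/(m₁c₁ + m₂c₂) = 992.84 K.
ΔS₁ = m₁c₁ ln(T_f/T₁) = 336.875 × ln(992.84/1100) = -34.53 J/K.
ΔS₂ = m₂c₂ ln(T_f/T₂) = 322.778 × ln(992.84/881) = 38.58 J/K.
ΔS_total = -34.53 + 38.58 = 4.05 J/K.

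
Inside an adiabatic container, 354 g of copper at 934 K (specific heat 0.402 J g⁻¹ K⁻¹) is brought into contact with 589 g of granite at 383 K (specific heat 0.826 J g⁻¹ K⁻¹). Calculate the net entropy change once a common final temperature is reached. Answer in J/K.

Energy balance: T_f = (m₁c₁T₁ + m₂c₂T₂)/(m₁c₁ + m₂c₂) = 507.7 K.
ΔS₁ = m₁c₁ ln(T_f/T₁) = 142.308 × ln(507.7/934) = -86.75 J/K.
ΔS₂ = m₂c₂ ln(T_f/T₂) = 486.514 × ln(507.7/383) = 137.12 J/K.
ΔS_total = -86.75 + 137.12 = 50.4 J/K.

ΔS_total = 50.4 J/K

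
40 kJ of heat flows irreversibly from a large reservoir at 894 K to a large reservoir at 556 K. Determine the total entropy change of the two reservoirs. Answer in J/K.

ΔS_total = 27.2 J/K

ΔS_hot = −Q/T_H = −40000/894 = -44.74 J/K and ΔS_cold = +Q/T_C = 40000/556 = 71.94 J/K.
ΔS_total = -44.74 + 71.94 = 27.2 J/K, positive as the second law requires.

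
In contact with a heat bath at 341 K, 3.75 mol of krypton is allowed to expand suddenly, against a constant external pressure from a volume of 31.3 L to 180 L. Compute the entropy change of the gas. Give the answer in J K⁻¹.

ΔS_gas = 54.5 J/K

Entropy is a state function, so ΔS_gas depends only on the end states.
For an isothermal ideal gas ΔS_gas = nR ln(V₂/V₁) = 3.75 × 8.314 × ln(180/31.3) = 54.5 J/K.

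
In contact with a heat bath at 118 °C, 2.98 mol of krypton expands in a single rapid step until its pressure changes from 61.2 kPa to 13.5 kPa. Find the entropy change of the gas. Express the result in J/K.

Entropy is a state function, so ΔS_gas depends only on the end states.
For an isothermal ideal gas ΔS_gas = nR ln(P₁/P₂) = 2.98 × 8.314 × ln(61.2/13.5) = 37.4 J/K.

ΔS_gas = 37.4 J/K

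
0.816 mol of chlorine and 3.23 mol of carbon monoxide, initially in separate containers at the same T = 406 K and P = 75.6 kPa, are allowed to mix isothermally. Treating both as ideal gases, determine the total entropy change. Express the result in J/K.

ΔS_mix = 16.9 J/K

Mole fractions: x_A = 0.816/4.05 = 0.202, x_B = 0.798.
ΔS_mix = −R(n_A ln x_A + n_B ln x_B) = −8.314 × (0.816 ln 0.202 + 3.23 ln 0.798) = 16.9 J/K.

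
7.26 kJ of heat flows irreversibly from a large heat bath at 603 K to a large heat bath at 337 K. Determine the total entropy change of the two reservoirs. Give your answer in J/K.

ΔS_total = 9.5 J/K

ΔS_hot = −Q/T_H = −7260/603 = -12.04 J/K and ΔS_cold = +Q/T_C = 7260/337 = 21.54 J/K.
ΔS_total = -12.04 + 21.54 = 9.5 J/K, positive as the second law requires.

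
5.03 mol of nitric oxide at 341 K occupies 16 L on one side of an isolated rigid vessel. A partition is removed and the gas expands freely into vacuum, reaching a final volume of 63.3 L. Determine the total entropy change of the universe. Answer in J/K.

ΔS_universe = 57.5 J/K

For an ideal gas in free expansion Q = 0 and W = 0, so T is unchanged.
Entropy is a state function; using a reversible isothermal path, ΔS_gas = nR ln(V₂/V₁) = 5.03 × 8.314 × ln(63.3/16) = 57.5 J/K.
The insulated surroundings exchange no heat, so ΔS_surr = 0 and ΔS_universe = ΔS_gas.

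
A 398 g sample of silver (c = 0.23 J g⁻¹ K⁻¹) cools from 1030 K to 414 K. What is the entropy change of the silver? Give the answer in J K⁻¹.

ΔS = -83.4 J/K

ΔS = ∫dQ_rev/T = m c ln(T₂/T₁) = 398 × 0.23 × ln(414/1030) = -83.4 J/K.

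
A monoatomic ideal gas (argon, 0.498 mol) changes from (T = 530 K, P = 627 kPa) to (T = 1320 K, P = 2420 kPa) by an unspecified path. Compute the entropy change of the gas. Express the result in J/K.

ΔS = 3.85 J/K

ΔS = nC_p ln(T₂/T₁) − nR ln(P₂/P₁), with C_p = 5R/2 = 20.79 J mol⁻¹ K⁻¹ for a monoatomic ideal gas.
ΔS = 0.498 × [20.79 × ln(1320/530) − 8.314 × ln(2420/627)] = 3.85 J/K.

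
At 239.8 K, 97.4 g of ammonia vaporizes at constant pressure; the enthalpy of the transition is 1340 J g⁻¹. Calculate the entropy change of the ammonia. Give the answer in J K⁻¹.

ΔS = 544 J/K

Heat absorbed by the substance: Q = mL = 97.4 × 1340 = 130516 J.
At constant T, ΔS = Q_rev/T = 130516 / 239.8 = 544 J/K.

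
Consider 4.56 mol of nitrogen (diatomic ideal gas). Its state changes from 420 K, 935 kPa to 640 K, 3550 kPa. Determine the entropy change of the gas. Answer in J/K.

ΔS = nC_p ln(T₂/T₁) − nR ln(P₂/P₁), with C_p = 7R/2 = 29.1 J mol⁻¹ K⁻¹ for a diatomic ideal gas.
ΔS = 4.56 × [29.1 × ln(640/420) − 8.314 × ln(3550/935)] = 5.31 J/K.

ΔS = 5.31 J/K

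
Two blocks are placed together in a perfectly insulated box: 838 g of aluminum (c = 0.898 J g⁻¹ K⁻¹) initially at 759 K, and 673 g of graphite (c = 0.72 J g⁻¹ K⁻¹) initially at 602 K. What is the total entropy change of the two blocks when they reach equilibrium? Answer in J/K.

ΔS_total = 7.77 J/K

Energy balance: T_f = (m₁c₁T₁ + m₂c₂T₂)/(m₁c₁ + m₂c₂) = 697.5 K.
ΔS₁ = m₁c₁ ln(T_f/T₁) = 752.524 × ln(697.5/759) = -63.58 J/K.
ΔS₂ = m₂c₂ ln(T_f/T₂) = 484.56 × ln(697.5/602) = 71.35 J/K.
ΔS_total = -63.58 + 71.35 = 7.77 J/K.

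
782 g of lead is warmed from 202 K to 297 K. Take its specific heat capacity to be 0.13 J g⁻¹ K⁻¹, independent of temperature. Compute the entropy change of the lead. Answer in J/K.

ΔS = ∫dQ_rev/T = m c ln(T₂/T₁) = 782 × 0.13 × ln(297/202) = 39.2 J/K.

ΔS = 39.2 J/K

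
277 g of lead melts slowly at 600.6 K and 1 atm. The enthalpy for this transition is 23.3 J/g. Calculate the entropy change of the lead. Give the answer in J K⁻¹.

ΔS = 10.7 J/K

Heat absorbed by the substance: Q = mL = 277 × 23.3 = 6454.1 J.
At constant T, ΔS = Q_rev/T = 6454.1 / 600.6 = 10.7 J/K.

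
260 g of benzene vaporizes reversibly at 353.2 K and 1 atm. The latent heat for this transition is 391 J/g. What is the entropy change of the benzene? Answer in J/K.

ΔS = 288 J/K

Heat absorbed by the substance: Q = mL = 260 × 391 = 101660 J.
At constant T, ΔS = Q_rev/T = 101660 / 353.2 = 288 J/K.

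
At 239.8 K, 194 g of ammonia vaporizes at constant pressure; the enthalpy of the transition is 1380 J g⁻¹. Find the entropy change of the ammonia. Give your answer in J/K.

Heat absorbed by the substance: Q = mL = 194 × 1380 = 267720 J.
At constant T, ΔS = Q_rev/T = 267720 / 239.8 = 1120 J/K.

ΔS = 1120 J/K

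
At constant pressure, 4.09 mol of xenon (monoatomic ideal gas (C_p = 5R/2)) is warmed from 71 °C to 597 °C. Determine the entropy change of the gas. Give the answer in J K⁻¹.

In kelvin: T₁ = 344.15 K, T₂ = 870.15 K. At constant pressure, ΔS = nC_p ln(T₂/T₁) with C_p = 5R/2 = 20.79 J mol⁻¹ K⁻¹.
ΔS = 4.09 × 20.79 × ln(870.15/344.15) = 78.9 J/K.

ΔS = 78.9 J/K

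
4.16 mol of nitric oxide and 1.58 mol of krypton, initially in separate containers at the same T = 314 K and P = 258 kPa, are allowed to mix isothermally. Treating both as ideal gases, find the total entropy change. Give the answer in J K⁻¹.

ΔS_mix = 28.1 J/K

Mole fractions: x_A = 4.16/5.74 = 0.725, x_B = 0.275.
ΔS_mix = −R(n_A ln x_A + n_B ln x_B) = −8.314 × (4.16 ln 0.725 + 1.58 ln 0.275) = 28.1 J/K.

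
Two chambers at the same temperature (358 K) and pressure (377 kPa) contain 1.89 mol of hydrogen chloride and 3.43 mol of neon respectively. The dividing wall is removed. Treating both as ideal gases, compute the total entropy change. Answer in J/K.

ΔS_mix = 28.8 J/K

Mole fractions: x_A = 1.89/5.32 = 0.355, x_B = 0.645.
ΔS_mix = −R(n_A ln x_A + n_B ln x_B) = −8.314 × (1.89 ln 0.355 + 3.43 ln 0.645) = 28.8 J/K.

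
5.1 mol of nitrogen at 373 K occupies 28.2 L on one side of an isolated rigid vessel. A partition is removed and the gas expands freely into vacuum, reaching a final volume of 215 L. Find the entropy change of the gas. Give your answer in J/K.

ΔS_gas = 86.1 J/K

No heat is exchanged and no work is done, so the ideal-gas temperature stays constant.
Entropy is a state function; using a reversible isothermal path, ΔS_gas = nR ln(V₂/V₁) = 5.1 × 8.314 × ln(215/28.2) = 86.1 J/K.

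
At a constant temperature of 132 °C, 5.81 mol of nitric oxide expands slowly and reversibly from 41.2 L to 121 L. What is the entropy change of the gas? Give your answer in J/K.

For an isothermal ideal gas ΔS_gas = nR ln(V₂/V₁) = 5.81 × 8.314 × ln(121/41.2) = 52 J/K.

ΔS_gas = 52 J/K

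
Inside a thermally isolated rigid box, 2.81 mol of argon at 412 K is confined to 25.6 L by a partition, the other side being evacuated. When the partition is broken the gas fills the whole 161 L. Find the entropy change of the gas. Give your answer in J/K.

ΔS_gas = 43 J/K

No heat is exchanged and no work is done, so the ideal-gas temperature stays constant.
Entropy is a state function; using a reversible isothermal path, ΔS_gas = nR ln(V₂/V₁) = 2.81 × 8.314 × ln(161/25.6) = 43 J/K.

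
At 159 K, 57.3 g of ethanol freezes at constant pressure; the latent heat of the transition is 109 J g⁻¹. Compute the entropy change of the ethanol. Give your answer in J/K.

Heat released by the substance: Q = −mL = −57.3 × 109 = −6245.7 J.
At constant T, ΔS = Q_rev/T = −6245.7 / 159 = -39.3 J/K.

ΔS = -39.3 J/K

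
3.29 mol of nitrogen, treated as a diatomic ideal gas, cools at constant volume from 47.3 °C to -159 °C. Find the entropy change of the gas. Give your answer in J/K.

In kelvin: T₁ = 320.45 K, T₂ = 114.15 K. At constant volume, ΔS = nC_V ln(T₂/T₁) with C_V = 5R/2 = 20.79 J mol⁻¹ K⁻¹.
ΔS = 3.29 × 20.79 × ln(114.15/320.45) = -70.6 J/K.

ΔS = -70.6 J/K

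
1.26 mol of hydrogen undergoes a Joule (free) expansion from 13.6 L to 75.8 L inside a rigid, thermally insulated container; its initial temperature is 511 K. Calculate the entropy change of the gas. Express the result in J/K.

ΔS_gas = 18 J/K

No heat is exchanged and no work is done, so the ideal-gas temperature stays constant.
Entropy is a state function; using a reversible isothermal path, ΔS_gas = nR ln(V₂/V₁) = 1.26 × 8.314 × ln(75.8/13.6) = 18 J/K.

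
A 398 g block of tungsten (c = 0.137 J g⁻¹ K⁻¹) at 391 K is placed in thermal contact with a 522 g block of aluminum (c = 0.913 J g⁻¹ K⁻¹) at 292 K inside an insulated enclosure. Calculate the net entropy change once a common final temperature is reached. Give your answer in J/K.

Energy balance: T_f = (m₁c₁T₁ + m₂c₂T₂)/(m₁c₁ + m₂c₂) = 302.16 K.
ΔS₁ = m₁c₁ ln(T_f/T₁) = 54.526 × ln(302.16/391) = -14.053 J/K.
ΔS₂ = m₂c₂ ln(T_f/T₂) = 476.586 × ln(302.16/292) = 16.306 J/K.
ΔS_total = -14.053 + 16.306 = 2.25 J/K.

ΔS_total = 2.25 J/K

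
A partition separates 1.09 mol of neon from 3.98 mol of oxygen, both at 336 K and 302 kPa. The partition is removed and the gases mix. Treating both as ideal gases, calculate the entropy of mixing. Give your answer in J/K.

Mole fractions: x_A = 1.09/5.07 = 0.215, x_B = 0.785.
ΔS_mix = −R(n_A ln x_A + n_B ln x_B) = −8.314 × (1.09 ln 0.215 + 3.98 ln 0.785) = 21.9 J/K.

ΔS_mix = 21.9 J/K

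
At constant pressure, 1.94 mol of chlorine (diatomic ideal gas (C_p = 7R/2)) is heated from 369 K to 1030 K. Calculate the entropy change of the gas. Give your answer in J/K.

ΔS = 57.9 J/K

At constant pressure, ΔS = nC_p ln(T₂/T₁) with C_p = 7R/2 = 29.1 J mol⁻¹ K⁻¹.
ΔS = 1.94 × 29.1 × ln(1030/369) = 57.9 J/K.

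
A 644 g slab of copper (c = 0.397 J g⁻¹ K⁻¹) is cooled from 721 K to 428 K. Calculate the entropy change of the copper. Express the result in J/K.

ΔS = ∫dQ_rev/T = m c ln(T₂/T₁) = 644 × 0.397 × ln(428/721) = -133 J/K.

ΔS = -133 J/K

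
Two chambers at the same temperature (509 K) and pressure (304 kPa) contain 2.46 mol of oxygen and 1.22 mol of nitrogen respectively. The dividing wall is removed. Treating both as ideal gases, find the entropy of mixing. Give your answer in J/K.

Mole fractions: x_A = 2.46/3.68 = 0.668, x_B = 0.332.
ΔS_mix = −R(n_A ln x_A + n_B ln x_B) = −8.314 × (2.46 ln 0.668 + 1.22 ln 0.332) = 19.4 J/K.

ΔS_mix = 19.4 J/K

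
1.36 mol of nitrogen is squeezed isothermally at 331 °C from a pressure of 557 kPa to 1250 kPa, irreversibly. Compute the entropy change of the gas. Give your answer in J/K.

Entropy is a state function, so ΔS_gas depends only on the end states.
For an isothermal ideal gas ΔS_gas = nR ln(P₁/P₂) = 1.36 × 8.314 × ln(557/1250) = -9.14 J/K.

ΔS_gas = -9.14 J/K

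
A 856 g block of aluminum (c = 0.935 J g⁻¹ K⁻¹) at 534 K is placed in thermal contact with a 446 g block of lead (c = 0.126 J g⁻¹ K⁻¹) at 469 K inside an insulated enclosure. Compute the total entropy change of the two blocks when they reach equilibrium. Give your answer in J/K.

ΔS_total = 0.426 J/K

Energy balance: T_f = (m₁c₁T₁ + m₂c₂T₂)/(m₁c₁ + m₂c₂) = 529.74 K.
ΔS₁ = m₁c₁ ln(T_f/T₁) = 800.36 × ln(529.74/534) = -6.417 J/K.
ΔS₂ = m₂c₂ ln(T_f/T₂) = 56.196 × ln(529.74/469) = 6.843 J/K.
ΔS_total = -6.417 + 6.843 = 0.426 J/K.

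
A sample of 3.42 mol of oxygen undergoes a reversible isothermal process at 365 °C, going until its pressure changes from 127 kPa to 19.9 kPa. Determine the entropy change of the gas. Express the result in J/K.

ΔS_gas = 52.7 J/K

For an isothermal ideal gas ΔS_gas = nR ln(P₁/P₂) = 3.42 × 8.314 × ln(127/19.9) = 52.7 J/K.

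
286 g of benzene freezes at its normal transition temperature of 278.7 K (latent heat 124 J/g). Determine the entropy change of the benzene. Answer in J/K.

ΔS = -127 J/K

Heat released by the substance: Q = −mL = −286 × 124 = −35464 J.
At constant T, ΔS = Q_rev/T = −35464 / 278.7 = -127 J/K.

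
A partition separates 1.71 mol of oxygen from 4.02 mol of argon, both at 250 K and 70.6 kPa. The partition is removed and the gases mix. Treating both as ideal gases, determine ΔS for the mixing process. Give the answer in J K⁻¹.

ΔS_mix = 29 J/K

Mole fractions: x_A = 1.71/5.73 = 0.298, x_B = 0.702.
ΔS_mix = −R(n_A ln x_A + n_B ln x_B) = −8.314 × (1.71 ln 0.298 + 4.02 ln 0.702) = 29 J/K.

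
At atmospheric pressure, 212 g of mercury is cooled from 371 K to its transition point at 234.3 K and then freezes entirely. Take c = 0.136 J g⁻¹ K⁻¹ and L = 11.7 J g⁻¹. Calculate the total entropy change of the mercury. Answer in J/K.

Cooling step: ΔS₁ = m c ln(T_tr/T_i) = 212 × 0.136 × ln(234.3/371) = -13.25 J/K.
Phase change: ΔS₂ = −mL/T_tr = −212 × 11.7 / 234.3 = -10.59 J/K.
ΔS_total = (-13.25) + (-10.59) = -23.8 J/K.

ΔS = -23.8 J/K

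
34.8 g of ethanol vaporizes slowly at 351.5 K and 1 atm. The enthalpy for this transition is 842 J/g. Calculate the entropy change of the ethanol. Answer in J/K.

ΔS = 83.4 J/K

Heat absorbed by the substance: Q = mL = 34.8 × 842 = 29301.6 J.
At constant T, ΔS = Q_rev/T = 29301.6 / 351.5 = 83.4 J/K.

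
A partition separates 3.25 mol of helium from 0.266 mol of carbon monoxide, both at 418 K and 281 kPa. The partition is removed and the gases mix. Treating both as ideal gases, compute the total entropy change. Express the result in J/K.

ΔS_mix = 7.83 J/K

Mole fractions: x_A = 3.25/3.52 = 0.924, x_B = 0.0757.
ΔS_mix = −R(n_A ln x_A + n_B ln x_B) = −8.314 × (3.25 ln 0.924 + 0.266 ln 0.0757) = 7.83 J/K.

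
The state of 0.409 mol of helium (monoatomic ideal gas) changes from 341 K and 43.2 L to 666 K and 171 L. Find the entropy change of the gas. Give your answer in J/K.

ΔS = 8.09 J/K

Entropy is a state function: ΔS = nC_V ln(T₂/T₁) + nR ln(V₂/V₁), with C_V = 3R/2 = 12.47 J mol⁻¹ K⁻¹ for a monoatomic ideal gas.
ΔS = 0.409 × [12.47 × ln(666/341) + 8.314 × ln(171/43.2)] = 8.09 J/K.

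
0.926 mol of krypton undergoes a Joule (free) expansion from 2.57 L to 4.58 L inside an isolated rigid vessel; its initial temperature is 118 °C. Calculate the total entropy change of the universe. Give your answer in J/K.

For an ideal gas in free expansion Q = 0 and W = 0, so T is unchanged.
Entropy is a state function; using a reversible isothermal path, ΔS_gas = nR ln(V₂/V₁) = 0.926 × 8.314 × ln(4.58/2.57) = 4.45 J/K.
The insulated surroundings exchange no heat, so ΔS_surr = 0 and ΔS_universe = ΔS_gas.

ΔS_universe = 4.45 J/K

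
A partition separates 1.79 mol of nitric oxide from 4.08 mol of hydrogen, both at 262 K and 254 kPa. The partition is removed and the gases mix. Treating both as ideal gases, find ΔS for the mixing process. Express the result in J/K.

ΔS_mix = 30 J/K

Mole fractions: x_A = 1.79/5.87 = 0.305, x_B = 0.695.
ΔS_mix = −R(n_A ln x_A + n_B ln x_B) = −8.314 × (1.79 ln 0.305 + 4.08 ln 0.695) = 30 J/K.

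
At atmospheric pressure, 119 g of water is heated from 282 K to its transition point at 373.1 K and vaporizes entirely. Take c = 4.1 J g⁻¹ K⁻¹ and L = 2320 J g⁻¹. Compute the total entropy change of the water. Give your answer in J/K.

ΔS = 877 J/K

Warming step: ΔS₁ = m c ln(T_tr/T_i) = 119 × 4.1 × ln(373.1/282) = 136.6 J/K.
Phase change: ΔS₂ = +mL/T_tr = 119 × 2320 / 373.1 = 740 J/K.
ΔS_total = (136.6) + (740) = 877 J/K.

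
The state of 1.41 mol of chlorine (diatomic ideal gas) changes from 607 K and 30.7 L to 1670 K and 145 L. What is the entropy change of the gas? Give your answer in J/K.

Entropy is a state function: ΔS = nC_V ln(T₂/T₁) + nR ln(V₂/V₁), with C_V = 5R/2 = 20.79 J mol⁻¹ K⁻¹ for a diatomic ideal gas.
ΔS = 1.41 × [20.79 × ln(1670/607) + 8.314 × ln(145/30.7)] = 47.9 J/K.

ΔS = 47.9 J/K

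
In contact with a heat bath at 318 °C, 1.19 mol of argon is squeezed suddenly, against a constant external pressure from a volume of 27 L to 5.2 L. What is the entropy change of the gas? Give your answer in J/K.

Entropy is a state function, so ΔS_gas depends only on the end states.
For an isothermal ideal gas ΔS_gas = nR ln(V₂/V₁) = 1.19 × 8.314 × ln(5.2/27) = -16.3 J/K.

ΔS_gas = -16.3 J/K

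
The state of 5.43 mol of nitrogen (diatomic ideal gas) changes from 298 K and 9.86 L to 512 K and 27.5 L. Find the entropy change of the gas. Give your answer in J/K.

Entropy is a state function: ΔS = nC_V ln(T₂/T₁) + nR ln(V₂/V₁), with C_V = 5R/2 = 20.79 J mol⁻¹ K⁻¹ for a diatomic ideal gas.
ΔS = 5.43 × [20.79 × ln(512/298) + 8.314 × ln(27.5/9.86)] = 107 J/K.

ΔS = 107 J/K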